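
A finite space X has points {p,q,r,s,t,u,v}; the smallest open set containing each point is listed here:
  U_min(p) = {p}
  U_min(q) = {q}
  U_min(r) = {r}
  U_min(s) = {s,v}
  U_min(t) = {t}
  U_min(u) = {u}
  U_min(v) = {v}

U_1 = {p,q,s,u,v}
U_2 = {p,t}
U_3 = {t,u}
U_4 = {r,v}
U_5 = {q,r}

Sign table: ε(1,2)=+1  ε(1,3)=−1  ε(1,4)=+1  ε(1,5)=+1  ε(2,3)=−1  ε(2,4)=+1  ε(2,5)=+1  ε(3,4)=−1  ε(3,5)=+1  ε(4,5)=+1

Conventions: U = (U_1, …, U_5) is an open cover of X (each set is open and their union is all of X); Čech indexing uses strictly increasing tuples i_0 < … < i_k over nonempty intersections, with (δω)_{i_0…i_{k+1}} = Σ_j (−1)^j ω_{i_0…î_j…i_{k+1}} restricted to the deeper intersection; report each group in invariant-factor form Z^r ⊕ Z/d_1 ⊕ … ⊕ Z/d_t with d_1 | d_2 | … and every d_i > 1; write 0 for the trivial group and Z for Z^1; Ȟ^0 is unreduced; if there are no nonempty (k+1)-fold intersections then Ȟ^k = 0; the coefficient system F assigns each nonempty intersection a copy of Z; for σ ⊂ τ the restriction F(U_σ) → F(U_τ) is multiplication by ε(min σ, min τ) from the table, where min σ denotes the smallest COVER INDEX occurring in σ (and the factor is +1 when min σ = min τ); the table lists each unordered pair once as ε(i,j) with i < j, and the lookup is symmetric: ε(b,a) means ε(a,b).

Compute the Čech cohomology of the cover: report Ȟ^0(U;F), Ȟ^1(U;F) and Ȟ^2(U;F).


Ȟ^0 ≅ Z, Ȟ^1 ≅ Z^2 and Ȟ^2 ≅ 0

nerve of the cover:
  U12={p} U13={u} U14={v} U15={q} U23={t} U45={r}
C dims 5,6; δ0: rk 4, SNF 1^4
Ȟ^0 = (5 − 4) − 0 = 1, so Ȟ^0 ≅ Z
Ȟ^1 = (6 − 0) − 4 = 2, so Ȟ^1 ≅ Z^2
Ȟ^2 = (0 − 0) − 0 = 0, so Ȟ^2 ≅ 0


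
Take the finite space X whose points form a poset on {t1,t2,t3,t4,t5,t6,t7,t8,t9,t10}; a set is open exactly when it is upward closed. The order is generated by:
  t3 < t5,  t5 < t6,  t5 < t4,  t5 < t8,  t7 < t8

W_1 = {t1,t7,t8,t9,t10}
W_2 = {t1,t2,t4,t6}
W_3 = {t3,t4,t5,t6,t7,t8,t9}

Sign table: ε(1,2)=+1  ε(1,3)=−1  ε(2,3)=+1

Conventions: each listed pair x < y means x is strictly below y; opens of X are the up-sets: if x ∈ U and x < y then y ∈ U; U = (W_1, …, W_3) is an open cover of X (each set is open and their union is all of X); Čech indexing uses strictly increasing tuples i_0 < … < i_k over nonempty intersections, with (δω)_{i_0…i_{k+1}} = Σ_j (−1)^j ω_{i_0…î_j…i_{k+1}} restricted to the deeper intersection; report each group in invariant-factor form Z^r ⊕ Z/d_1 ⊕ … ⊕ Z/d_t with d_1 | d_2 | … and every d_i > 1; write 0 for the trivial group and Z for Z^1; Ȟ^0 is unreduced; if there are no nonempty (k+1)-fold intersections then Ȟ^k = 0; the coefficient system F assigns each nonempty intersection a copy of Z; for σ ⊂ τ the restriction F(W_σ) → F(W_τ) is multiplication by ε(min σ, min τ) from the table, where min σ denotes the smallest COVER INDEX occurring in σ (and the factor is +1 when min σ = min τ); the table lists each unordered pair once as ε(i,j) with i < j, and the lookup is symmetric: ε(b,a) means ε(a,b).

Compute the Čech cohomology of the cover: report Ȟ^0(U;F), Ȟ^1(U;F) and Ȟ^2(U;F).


cover nerve:
  W12={t1} W13={t7,t8,t9} W23={t4,t6}
C dims 3,3; δ0: rk 3, SNF 1^2·2
Ȟ^0: (3−3)−0=0 ⇒ 0
Ȟ^1: (3−0)−3=0 plus torsion [2] ⇒ Z/2
Ȟ^2: (0−0)−0=0 ⇒ 0

Ȟ^0(U;F) ≅ 0,  Ȟ^1(U;F) ≅ Z/2,  Ȟ^2(U;F) ≅ 0


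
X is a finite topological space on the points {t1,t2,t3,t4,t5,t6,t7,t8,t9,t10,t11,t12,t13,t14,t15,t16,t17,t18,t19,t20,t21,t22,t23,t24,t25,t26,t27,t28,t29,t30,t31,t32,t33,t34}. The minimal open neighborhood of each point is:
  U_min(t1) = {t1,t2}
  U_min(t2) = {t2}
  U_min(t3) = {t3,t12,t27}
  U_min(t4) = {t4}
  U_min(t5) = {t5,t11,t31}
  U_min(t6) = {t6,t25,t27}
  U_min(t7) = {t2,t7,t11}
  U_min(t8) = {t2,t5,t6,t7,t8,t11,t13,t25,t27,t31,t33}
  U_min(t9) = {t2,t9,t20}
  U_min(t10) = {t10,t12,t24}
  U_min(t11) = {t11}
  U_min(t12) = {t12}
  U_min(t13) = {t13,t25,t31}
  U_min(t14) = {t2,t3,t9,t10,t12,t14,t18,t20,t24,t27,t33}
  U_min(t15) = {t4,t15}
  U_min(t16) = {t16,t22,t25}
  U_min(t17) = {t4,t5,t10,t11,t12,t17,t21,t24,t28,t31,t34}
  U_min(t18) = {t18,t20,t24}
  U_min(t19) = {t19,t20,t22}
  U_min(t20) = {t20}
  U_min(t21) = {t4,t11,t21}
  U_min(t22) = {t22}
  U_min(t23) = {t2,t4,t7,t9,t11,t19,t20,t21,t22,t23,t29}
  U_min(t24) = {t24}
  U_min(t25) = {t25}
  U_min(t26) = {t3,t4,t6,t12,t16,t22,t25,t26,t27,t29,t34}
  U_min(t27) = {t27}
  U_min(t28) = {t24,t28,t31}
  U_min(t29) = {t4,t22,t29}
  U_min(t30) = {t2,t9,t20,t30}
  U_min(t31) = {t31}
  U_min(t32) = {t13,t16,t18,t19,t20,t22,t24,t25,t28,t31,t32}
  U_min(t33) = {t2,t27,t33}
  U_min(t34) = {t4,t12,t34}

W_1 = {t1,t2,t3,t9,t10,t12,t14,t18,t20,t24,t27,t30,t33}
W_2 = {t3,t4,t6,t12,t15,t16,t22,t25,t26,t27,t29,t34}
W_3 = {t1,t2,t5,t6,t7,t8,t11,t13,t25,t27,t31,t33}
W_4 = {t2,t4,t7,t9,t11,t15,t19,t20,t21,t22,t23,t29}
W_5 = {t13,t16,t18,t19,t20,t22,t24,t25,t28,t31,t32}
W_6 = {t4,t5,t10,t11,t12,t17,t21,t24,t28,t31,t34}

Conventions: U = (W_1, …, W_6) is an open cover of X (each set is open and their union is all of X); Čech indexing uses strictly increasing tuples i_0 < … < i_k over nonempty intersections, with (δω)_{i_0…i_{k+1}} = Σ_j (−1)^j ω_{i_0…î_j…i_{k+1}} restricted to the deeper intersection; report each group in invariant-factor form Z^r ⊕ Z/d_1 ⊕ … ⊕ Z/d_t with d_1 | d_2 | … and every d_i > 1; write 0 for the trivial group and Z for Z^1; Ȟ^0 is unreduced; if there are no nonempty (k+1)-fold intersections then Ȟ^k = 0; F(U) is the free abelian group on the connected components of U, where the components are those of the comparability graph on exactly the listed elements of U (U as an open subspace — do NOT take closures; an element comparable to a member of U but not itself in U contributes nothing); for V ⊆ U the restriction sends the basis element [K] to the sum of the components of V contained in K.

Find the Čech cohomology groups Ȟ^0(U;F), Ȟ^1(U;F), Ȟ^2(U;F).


nonempty overlaps:
  W12={t3,t12,t27} W13={t1,t2,t27,t33} W14={t2,t9,t20} W15={t18,t20,t24} W16={t10,t12,t24} W23={t6,t25,t27} W24={t4,t15,t22,t29} W25={t16,t22,t25} W26={t4,t12,t34} W34={t2,t7,t11} W35={t13,t25,t31} W36={t5,t11,t31} W45={t19,t20,t22} W46={t4,t11,t21} W56={t24,t28,t31}
  W123={t27} W126={t12} W134={t2} W145={t20} W156={t24} W235={t25} W245={t22} W246={t4} W346={t11} W356={t31}
components per intersection:
  W1: {t1,t2,t3,t9,t10,t12,t14,t18,t20,t24,t27,t30,t33}
  W2: {t3,t4,t6,t12,t15,t16,t22,t25,t26,t27,t29,t34}
  W3: {t1,t2,t5,t6,t7,t8,t11,t13,t25,t27,t31,t33}
  W4: {t2,t4,t7,t9,t11,t15,t19,t20,t21,t22,t23,t29}
  W5: {t13,t16,t18,t19,t20,t22,t24,t25,t28,t31,t32}
  W6: {t4,t5,t10,t11,t12,t17,t21,t24,t28,t31,t34}
  W12: {t3,t12,t27}
  W13: {t1,t2,t27,t33}
  W14: {t2,t9,t20}
  W15: {t18,t20,t24}
  W16: {t10,t12,t24}
  W23: {t6,t25,t27}
  W24: {t4,t15,t22,t29}
  W25: {t16,t22,t25}
  W26: {t4,t12,t34}
  W34: {t2,t7,t11}
  W35: {t13,t25,t31}
  W36: {t5,t11,t31}
  W45: {t19,t20,t22}
  W46: {t4,t11,t21}
  W56: {t24,t28,t31}
  W123: {t27}
  W126: {t12}
  W134: {t2}
  W145: {t20}
  W156: {t24}
  W235: {t25}
  W245: {t22}
  W246: {t4}
  W346: {t11}
  W356: {t31}
C dims 6,15,10; δ0: rk 5, SNF 1^5; δ1: rk 10, SNF 1^9·2
degree 0: 6−5−0 = 1 → Ȟ^0 ≅ Z
degree 1: 15−10−5 = 0 → Ȟ^1 ≅ 0
degree 2: 10−0−10 = 0 plus torsion [2] → Ȟ^2 ≅ Z/2

Ȟ^0(U;F) ≅ Z, Ȟ^1(U;F) ≅ 0, Ȟ^2(U;F) ≅ Z/2


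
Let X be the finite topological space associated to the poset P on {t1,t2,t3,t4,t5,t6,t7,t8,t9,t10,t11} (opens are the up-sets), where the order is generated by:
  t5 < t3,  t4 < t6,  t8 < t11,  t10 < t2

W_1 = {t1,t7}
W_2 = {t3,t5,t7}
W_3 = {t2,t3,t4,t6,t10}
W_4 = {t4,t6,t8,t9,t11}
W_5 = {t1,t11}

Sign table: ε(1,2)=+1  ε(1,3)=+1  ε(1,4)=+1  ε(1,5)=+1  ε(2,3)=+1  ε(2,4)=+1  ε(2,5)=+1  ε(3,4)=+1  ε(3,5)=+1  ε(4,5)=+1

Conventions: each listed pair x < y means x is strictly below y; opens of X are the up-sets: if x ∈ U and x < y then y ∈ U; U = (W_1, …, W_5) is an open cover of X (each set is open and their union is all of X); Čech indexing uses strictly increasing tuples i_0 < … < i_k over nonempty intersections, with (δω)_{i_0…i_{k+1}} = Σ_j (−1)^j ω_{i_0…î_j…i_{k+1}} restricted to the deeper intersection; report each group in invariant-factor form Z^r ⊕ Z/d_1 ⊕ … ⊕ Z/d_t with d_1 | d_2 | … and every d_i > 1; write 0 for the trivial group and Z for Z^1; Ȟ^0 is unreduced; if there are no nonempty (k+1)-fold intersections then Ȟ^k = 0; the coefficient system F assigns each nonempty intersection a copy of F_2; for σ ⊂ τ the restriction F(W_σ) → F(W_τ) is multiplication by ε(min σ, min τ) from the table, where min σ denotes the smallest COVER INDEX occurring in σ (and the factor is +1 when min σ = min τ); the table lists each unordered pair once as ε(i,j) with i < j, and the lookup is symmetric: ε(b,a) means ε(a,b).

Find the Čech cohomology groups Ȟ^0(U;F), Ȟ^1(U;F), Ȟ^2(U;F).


nonempty overlaps:
  W12={t7} W15={t1} W23={t3} W34={t4,t6} W45={t11}
C dims 5,5; δ0: rk_F2 4
degree 0: 5−4−0 = 1 → Ȟ^0 ≅ Z/2
degree 1: 5−0−4 = 1 → Ȟ^1 ≅ Z/2
degree 2: 0−0−0 = 0 → Ȟ^2 ≅ 0

Ȟ^0 ≅ Z/2, Ȟ^1 ≅ Z/2, Ȟ^2 ≅ 0


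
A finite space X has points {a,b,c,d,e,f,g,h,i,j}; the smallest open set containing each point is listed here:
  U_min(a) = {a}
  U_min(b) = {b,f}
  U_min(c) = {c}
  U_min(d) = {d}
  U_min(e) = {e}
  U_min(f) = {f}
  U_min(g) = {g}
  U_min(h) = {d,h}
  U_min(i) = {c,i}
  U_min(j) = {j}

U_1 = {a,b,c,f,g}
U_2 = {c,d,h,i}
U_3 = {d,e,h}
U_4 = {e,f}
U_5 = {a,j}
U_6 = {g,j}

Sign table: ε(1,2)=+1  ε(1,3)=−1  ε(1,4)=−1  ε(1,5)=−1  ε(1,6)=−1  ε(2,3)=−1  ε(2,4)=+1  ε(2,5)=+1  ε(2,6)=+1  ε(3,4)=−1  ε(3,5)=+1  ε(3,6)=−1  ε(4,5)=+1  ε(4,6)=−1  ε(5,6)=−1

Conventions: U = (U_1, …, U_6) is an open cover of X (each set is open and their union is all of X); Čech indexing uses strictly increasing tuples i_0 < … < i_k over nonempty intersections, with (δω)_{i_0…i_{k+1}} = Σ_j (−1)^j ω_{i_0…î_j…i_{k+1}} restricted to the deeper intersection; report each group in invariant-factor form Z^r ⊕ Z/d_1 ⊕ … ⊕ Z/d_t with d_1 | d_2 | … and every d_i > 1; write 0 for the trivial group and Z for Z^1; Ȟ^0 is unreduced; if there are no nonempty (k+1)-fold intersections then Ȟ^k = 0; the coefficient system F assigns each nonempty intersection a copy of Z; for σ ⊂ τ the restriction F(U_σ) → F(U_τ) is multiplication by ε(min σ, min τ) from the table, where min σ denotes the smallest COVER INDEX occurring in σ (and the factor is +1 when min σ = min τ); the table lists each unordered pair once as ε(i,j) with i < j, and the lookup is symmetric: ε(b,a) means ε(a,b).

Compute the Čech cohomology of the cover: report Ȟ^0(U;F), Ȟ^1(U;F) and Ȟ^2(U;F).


cover nerve:
  U12={c} U14={f} U15={a} U16={g} U23={d,h} U34={e} U56={j}
C dims 6,7; δ0: rk 6, SNF 1^5·2
Ȟ^0: (6−6)−0=0 ⇒ 0
Ȟ^1: (7−0)−6=1 plus torsion [2] ⇒ Z ⊕ Z/2
Ȟ^2: (0−0)−0=0 ⇒ 0

Ȟ^0 = 0,  Ȟ^1 = Z ⊕ Z/2,  Ȟ^2 = 0


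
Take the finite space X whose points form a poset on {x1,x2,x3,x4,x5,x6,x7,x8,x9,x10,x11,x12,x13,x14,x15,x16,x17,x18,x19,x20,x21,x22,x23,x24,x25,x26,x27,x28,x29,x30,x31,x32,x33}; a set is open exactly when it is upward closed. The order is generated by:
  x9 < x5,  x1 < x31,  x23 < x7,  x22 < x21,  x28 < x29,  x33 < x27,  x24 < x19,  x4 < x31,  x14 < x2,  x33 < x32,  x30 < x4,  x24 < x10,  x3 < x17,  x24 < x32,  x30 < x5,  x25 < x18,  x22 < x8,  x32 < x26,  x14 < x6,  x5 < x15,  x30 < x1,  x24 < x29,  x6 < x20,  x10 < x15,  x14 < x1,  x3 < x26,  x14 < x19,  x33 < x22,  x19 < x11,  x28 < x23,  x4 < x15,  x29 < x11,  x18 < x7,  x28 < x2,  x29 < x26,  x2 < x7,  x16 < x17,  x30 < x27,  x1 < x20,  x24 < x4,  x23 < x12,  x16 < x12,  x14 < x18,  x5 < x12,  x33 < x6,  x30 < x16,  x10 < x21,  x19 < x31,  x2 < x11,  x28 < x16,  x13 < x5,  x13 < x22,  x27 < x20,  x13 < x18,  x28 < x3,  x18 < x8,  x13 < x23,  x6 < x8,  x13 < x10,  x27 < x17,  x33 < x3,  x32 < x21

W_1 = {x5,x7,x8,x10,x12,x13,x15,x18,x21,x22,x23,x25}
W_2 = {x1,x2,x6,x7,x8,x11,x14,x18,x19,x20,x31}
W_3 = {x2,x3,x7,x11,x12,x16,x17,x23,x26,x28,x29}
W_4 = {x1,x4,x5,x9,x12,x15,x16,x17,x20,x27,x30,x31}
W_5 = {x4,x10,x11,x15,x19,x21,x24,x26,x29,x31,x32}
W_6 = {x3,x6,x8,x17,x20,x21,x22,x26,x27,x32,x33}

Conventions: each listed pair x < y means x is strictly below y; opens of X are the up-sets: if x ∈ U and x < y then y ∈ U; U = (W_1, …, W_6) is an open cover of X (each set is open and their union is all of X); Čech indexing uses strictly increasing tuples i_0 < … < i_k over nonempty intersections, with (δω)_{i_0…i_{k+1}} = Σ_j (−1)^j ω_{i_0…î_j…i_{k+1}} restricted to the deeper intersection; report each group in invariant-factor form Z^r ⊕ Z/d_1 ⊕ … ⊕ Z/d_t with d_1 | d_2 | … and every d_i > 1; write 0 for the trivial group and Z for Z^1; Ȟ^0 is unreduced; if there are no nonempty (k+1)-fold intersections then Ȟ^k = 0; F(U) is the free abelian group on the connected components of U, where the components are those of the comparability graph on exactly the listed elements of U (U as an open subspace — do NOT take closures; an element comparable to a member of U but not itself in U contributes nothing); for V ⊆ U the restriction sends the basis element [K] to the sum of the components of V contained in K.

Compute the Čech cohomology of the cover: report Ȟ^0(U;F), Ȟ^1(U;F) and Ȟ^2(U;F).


intersection data:
  W12={x7,x8,x18} W13={x7,x12,x23} W14={x5,x12,x15} W15={x10,x15,x21} W16={x8,x21,x22} W23={x2,x7,x11} W24={x1,x20,x31} W25={x11,x19,x31} W26={x6,x8,x20} W34={x12,x16,x17} W35={x11,x26,x29} W36={x3,x17,x26} W45={x4,x15,x31} W46={x17,x20,x27} W56={x21,x26,x32}
  W123={x7} W126={x8} W134={x12} W145={x15} W156={x21} W235={x11} W245={x31} W246={x20} W346={x17} W356={x26}
components per intersection:
  W1: {x5,x7,x8,x10,x12,x13,x15,x18,x21,x22,x23,x25}
  W2: {x1,x2,x6,x7,x8,x11,x14,x18,x19,x20,x31}
  W3: {x2,x3,x7,x11,x12,x16,x17,x23,x26,x28,x29}
  W4: {x1,x4,x5,x9,x12,x15,x16,x17,x20,x27,x30,x31}
  W5: {x4,x10,x11,x15,x19,x21,x24,x26,x29,x31,x32}
  W6: {x3,x6,x8,x17,x20,x21,x22,x26,x27,x32,x33}
  W12: {x7,x8,x18}
  W13: {x7,x12,x23}
  W14: {x5,x12,x15}
  W15: {x10,x15,x21}
  W16: {x8,x21,x22}
  W23: {x2,x7,x11}
  W24: {x1,x20,x31}
  W25: {x11,x19,x31}
  W26: {x6,x8,x20}
  W34: {x12,x16,x17}
  W35: {x11,x26,x29}
  W36: {x3,x17,x26}
  W45: {x4,x15,x31}
  W46: {x17,x20,x27}
  W56: {x21,x26,x32}
  W123: {x7}
  W126: {x8}
  W134: {x12}
  W145: {x15}
  W156: {x21}
  W235: {x11}
  W245: {x31}
  W246: {x20}
  W346: {x17}
  W356: {x26}
C dims 6,15,10; δ0: rk 5, SNF 1^5; δ1: rk 10, SNF 1^9·2
Ȟ^0 = (6 − 5) − 0 = 1, so Ȟ^0 ≅ Z
Ȟ^1 = (15 − 10) − 5 = 0, so Ȟ^1 ≅ 0
Ȟ^2 = (10 − 0) − 10 = 0 plus torsion [2], so Ȟ^2 ≅ Z/2

Ȟ^0 = Z,  Ȟ^1 = 0,  Ȟ^2 = Z/2


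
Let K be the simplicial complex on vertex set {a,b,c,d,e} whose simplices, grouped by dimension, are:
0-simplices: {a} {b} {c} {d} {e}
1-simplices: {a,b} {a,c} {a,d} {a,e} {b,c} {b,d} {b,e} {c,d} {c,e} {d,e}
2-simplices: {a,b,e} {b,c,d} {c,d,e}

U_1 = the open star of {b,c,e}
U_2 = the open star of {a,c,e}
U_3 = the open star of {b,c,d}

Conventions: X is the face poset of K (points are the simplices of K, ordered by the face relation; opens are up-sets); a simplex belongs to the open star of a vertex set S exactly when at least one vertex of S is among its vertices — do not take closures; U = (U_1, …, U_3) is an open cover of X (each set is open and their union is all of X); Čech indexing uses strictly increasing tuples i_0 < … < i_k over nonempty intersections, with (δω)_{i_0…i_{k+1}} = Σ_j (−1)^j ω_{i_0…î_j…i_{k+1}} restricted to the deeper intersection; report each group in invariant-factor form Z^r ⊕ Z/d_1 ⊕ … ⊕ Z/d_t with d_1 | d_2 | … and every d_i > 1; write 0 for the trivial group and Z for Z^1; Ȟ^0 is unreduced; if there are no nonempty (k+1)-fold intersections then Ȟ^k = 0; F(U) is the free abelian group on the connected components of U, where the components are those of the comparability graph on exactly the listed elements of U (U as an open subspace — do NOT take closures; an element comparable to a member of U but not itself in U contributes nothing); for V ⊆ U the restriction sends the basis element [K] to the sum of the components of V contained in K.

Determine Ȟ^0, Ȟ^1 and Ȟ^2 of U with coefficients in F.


nerve of the cover:
  U1={{b},{c},{e},{a,b},{a,c},{a,e},{b,c},{b,d},{b,e},{c,d},{c,e},{d,e},{a,b,e},{b,c,d},{c,d,e}} U2={{a},{c},{e},{a,b},{a,c},{a,d},{a,e},{b,c},{b,e},{c,d},{c,e},{d,e},{a,b,e},{b,c,d},{c,d,e}} U3={{b},{c},{d},{a,b},{a,c},{a,d},{b,c},{b,d},{b,e},{c,d},{c,e},{d,e},{a,b,e},{b,c,d},{c,d,e}}
  U12={{c},{e},{a,b},{a,c},{a,e},{b,c},{b,e},{c,d},{c,e},{d,e},{a,b,e},{b,c,d},{c,d,e}} U13={{b},{c},{a,b},{a,c},{b,c},{b,d},{b,e},{c,d},{c,e},{d,e},{a,b,e},{b,c,d},{c,d,e}} U23={{c},{a,b},{a,c},{a,d},{b,c},{b,e},{c,d},{c,e},{d,e},{a,b,e},{b,c,d},{c,d,e}}
  U123={{c},{a,b},{a,c},{b,c},{b,e},{c,d},{c,e},{d,e},{a,b,e},{b,c,d},{c,d,e}}
components per intersection:
  U1: {{b},{c},{e},{a,b},{a,c},{a,e},{b,c},{b,d},{b,e},{c,d},{c,e},{d,e},{a,b,e},{b,c,d},{c,d,e}}
  U2: {{a},{c},{e},{a,b},{a,c},{a,d},{a,e},{b,c},{b,e},{c,d},{c,e},{d,e},{a,b,e},{b,c,d},{c,d,e}}
  U3: {{b},{c},{d},{a,b},{a,c},{a,d},{b,c},{b,d},{b,e},{c,d},{c,e},{d,e},{a,b,e},{b,c,d},{c,d,e}}
  U12: {{c},{e},{a,b},{a,c},{a,e},{b,c},{b,e},{c,d},{c,e},{d,e},{a,b,e},{b,c,d},{c,d,e}}
  U13: {{b},{c},{a,b},{a,c},{b,c},{b,d},{b,e},{c,d},{c,e},{d,e},{a,b,e},{b,c,d},{c,d,e}}
  U23: {{c},{a,c},{b,c},{c,d},{c,e},{d,e},{b,c,d},{c,d,e}} {{a,b},{b,e},{a,b,e}} {{a,d}}
  U123: {{c},{a,c},{b,c},{c,d},{c,e},{d,e},{b,c,d},{c,d,e}} {{a,b},{b,e},{a,b,e}}
C dims 3,5,2; δ0: rk 2, SNF 1^2; δ1: rk 2, SNF 1^2
Ȟ^0 = (3 − 2) − 0 = 1, so Ȟ^0 ≅ Z
Ȟ^1 = (5 − 2) − 2 = 1, so Ȟ^1 ≅ Z
Ȟ^2 = (2 − 0) − 2 = 0, so Ȟ^2 ≅ 0

Ȟ^0(U;F) ≅ Z,  Ȟ^1(U;F) ≅ Z,  Ȟ^2(U;F) ≅ 0


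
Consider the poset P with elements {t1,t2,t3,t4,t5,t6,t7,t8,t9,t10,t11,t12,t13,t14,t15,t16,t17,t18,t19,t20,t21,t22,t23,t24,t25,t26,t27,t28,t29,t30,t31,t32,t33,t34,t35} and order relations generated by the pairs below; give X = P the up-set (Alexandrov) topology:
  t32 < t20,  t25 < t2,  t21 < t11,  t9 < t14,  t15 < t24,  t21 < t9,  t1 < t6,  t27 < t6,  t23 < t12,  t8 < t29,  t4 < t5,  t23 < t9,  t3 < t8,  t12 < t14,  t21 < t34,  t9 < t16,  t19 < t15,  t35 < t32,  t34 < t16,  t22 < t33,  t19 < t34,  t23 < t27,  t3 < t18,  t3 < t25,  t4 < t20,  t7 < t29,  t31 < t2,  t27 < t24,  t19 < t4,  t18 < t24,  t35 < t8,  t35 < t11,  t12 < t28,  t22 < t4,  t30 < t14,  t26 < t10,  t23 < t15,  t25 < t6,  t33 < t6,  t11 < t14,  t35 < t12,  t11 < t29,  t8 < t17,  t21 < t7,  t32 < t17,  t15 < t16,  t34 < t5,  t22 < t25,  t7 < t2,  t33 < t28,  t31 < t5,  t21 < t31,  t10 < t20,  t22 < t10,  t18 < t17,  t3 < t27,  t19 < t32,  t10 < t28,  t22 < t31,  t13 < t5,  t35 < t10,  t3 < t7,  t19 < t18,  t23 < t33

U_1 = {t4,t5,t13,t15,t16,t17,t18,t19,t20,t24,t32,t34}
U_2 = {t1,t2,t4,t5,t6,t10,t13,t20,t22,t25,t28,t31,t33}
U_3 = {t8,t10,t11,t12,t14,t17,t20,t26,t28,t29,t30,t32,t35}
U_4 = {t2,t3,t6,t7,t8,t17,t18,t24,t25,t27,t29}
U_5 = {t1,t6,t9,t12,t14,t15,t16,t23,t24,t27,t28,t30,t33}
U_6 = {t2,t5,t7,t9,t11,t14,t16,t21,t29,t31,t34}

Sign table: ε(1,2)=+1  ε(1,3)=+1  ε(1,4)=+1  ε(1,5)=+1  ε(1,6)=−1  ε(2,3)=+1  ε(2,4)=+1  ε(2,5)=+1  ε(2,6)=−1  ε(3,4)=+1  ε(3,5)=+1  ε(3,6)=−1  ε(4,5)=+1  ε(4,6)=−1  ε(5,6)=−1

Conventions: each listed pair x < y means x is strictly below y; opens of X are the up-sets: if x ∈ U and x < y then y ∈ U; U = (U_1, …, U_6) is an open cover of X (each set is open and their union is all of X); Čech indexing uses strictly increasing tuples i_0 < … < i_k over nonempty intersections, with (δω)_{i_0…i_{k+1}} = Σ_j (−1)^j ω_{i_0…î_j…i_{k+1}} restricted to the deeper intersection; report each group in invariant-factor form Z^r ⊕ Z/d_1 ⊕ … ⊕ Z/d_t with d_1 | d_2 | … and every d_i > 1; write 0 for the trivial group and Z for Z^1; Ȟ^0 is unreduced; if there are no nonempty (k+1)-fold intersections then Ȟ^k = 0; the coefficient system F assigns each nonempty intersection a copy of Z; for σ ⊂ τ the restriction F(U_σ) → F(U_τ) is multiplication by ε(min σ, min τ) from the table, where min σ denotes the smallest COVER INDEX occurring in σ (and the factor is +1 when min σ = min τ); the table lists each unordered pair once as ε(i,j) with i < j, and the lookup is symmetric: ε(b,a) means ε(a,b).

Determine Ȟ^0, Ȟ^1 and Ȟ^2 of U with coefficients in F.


nerve of the cover:
  U12={t4,t5,t13,t20} U13={t17,t20,t32} U14={t17,t18,t24} U15={t15,t16,t24} U16={t5,t16,t34} U23={t10,t20,t28} U24={t2,t6,t25} U25={t1,t6,t28,t33} U26={t2,t5,t31} U34={t8,t17,t29} U35={t12,t14,t28,t30} U36={t11,t14,t29} U45={t6,t24,t27} U46={t2,t7,t29} U56={t9,t14,t16}
  U123={t20} U126={t5} U134={t17} U145={t24} U156={t16} U235={t28} U245={t6} U246={t2} U346={t29} U356={t14}
C dims 6,15,10; δ0: rk 5, SNF 1^5; δ1: rk 10, SNF 1^9·2
Ȟ^0 = (6 − 5) − 0 = 1, so Ȟ^0 ≅ Z
Ȟ^1 = (15 − 10) − 5 = 0, so Ȟ^1 ≅ 0
Ȟ^2 = (10 − 0) − 10 = 0 plus torsion [2], so Ȟ^2 ≅ Z/2

Ȟ^0 ≅ Z,  Ȟ^1 ≅ 0,  Ȟ^2 ≅ Z/2


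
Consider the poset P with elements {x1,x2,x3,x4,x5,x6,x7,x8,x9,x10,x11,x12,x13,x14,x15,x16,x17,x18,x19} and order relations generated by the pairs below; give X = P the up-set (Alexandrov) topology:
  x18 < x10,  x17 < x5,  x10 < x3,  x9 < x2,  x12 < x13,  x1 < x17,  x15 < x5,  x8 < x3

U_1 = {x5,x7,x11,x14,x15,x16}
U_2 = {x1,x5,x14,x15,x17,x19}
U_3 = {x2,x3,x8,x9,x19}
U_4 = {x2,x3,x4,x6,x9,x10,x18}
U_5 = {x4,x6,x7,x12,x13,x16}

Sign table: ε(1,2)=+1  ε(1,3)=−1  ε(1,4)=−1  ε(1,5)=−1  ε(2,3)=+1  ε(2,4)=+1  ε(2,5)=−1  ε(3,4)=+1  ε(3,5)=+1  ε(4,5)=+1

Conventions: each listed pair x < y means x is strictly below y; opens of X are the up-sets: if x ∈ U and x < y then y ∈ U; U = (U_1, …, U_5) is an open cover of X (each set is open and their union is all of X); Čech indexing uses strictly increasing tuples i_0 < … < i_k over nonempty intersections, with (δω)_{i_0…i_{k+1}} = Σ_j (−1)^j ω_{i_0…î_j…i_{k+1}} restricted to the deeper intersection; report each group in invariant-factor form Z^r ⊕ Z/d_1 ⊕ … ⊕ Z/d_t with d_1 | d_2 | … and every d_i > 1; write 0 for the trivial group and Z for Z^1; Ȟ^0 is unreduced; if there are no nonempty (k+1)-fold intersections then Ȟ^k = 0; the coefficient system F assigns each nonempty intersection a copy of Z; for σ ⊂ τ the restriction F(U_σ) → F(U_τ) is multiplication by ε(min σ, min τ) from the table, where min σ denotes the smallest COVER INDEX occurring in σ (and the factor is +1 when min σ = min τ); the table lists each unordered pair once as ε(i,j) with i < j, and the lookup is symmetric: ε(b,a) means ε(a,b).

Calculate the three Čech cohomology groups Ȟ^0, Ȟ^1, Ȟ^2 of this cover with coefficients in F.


nerve simplices:
  U12={x5,x14,x15} U15={x7,x16} U23={x19} U34={x2,x3,x9} U45={x4,x6}
C dims 5,5; δ0: rk 5, SNF 1^4·2
degree 0: 5−5−0 = 0 → Ȟ^0 ≅ 0
degree 1: 5−0−5 = 0 plus torsion [2] → Ȟ^1 ≅ Z/2
degree 2: 0−0−0 = 0 → Ȟ^2 ≅ 0

Ȟ^0 ≅ 0, Ȟ^1 ≅ Z/2 and Ȟ^2 ≅ 0


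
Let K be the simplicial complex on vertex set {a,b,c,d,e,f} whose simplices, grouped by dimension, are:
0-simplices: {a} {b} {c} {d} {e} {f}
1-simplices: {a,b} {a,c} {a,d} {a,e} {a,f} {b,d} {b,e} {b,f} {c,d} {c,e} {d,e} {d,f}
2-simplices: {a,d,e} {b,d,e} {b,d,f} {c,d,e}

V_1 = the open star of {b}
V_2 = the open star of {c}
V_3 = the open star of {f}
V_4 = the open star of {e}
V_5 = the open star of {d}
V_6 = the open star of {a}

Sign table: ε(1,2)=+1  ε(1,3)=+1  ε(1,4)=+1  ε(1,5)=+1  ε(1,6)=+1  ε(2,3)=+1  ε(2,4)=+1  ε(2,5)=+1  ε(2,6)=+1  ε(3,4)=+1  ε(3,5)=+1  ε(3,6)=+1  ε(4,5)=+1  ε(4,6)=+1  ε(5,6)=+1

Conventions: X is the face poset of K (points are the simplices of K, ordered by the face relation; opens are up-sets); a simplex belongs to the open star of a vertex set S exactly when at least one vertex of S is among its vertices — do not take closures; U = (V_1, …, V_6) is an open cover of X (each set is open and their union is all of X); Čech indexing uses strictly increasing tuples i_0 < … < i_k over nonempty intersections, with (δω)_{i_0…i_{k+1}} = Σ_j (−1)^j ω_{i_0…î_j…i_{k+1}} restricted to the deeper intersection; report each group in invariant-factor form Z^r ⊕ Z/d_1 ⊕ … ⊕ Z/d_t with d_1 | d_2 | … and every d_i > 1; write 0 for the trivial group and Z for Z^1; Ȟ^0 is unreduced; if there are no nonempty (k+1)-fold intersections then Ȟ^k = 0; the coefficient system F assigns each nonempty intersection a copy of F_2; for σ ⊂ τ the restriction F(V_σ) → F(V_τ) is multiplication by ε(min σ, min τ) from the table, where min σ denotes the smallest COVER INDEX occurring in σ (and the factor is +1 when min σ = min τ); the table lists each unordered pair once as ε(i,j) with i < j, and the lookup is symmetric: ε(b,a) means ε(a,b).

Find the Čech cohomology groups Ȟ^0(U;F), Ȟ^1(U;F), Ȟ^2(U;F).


intersection data:
  V1={{b},{a,b},{b,d},{b,e},{b,f},{b,d,e},{b,d,f}} V2={{c},{a,c},{c,d},{c,e},{c,d,e}} V3={{f},{a,f},{b,f},{d,f},{b,d,f}} V4={{e},{a,e},{b,e},{c,e},{d,e},{a,d,e},{b,d,e},{c,d,e}} V5={{d},{a,d},{b,d},{c,d},{d,e},{d,f},{a,d,e},{b,d,e},{b,d,f},{c,d,e}} V6={{a},{a,b},{a,c},{a,d},{a,e},{a,f},{a,d,e}}
  V13={{b,f},{b,d,f}} V14={{b,e},{b,d,e}} V15={{b,d},{b,d,e},{b,d,f}} V16={{a,b}} V24={{c,e},{c,d,e}} V25={{c,d},{c,d,e}} V26={{a,c}} V35={{d,f},{b,d,f}} V36={{a,f}} V45={{d,e},{a,d,e},{b,d,e},{c,d,e}} V46={{a,e},{a,d,e}} V56={{a,d},{a,d,e}}
  V135={{b,d,f}} V145={{b,d,e}} V245={{c,d,e}} V456={{a,d,e}}
C dims 6,12,4; δ0: rk_F2 5; δ1: rk_F2 4
Ȟ^0 = (6 − 5) − 0 = 1, so Ȟ^0 ≅ Z/2
Ȟ^1 = (12 − 4) − 5 = 3, so Ȟ^1 ≅ Z/2 ⊕ Z/2 ⊕ Z/2
Ȟ^2 = (4 − 0) − 4 = 0, so Ȟ^2 ≅ 0

Ȟ^0 ≅ Z/2, Ȟ^1 ≅ Z/2 ⊕ Z/2 ⊕ Z/2, Ȟ^2 ≅ 0


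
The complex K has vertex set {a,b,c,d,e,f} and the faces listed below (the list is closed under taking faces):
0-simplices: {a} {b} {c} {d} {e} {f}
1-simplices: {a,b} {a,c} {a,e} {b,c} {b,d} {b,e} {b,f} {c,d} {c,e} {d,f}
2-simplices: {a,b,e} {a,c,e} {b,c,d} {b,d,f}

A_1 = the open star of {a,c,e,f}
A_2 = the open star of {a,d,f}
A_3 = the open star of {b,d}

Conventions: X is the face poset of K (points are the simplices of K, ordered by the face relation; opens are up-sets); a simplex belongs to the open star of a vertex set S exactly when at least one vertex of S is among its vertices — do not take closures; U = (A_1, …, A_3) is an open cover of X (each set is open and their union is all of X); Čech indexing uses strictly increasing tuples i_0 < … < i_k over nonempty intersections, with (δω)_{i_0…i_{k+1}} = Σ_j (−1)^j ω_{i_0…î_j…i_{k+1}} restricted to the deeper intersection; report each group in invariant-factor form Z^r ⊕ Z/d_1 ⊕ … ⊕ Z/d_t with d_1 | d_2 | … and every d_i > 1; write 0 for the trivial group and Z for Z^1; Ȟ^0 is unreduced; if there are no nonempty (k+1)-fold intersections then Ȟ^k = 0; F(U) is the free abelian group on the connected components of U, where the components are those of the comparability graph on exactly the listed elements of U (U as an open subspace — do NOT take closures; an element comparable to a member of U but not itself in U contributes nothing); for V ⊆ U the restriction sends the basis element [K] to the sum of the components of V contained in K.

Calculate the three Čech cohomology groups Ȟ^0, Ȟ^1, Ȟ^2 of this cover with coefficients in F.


Ȟ^0(U;F) ≅ Z,  Ȟ^1(U;F) ≅ Z,  Ȟ^2(U;F) ≅ 0

intersection data:
  A1={{a},{c},{e},{f},{a,b},{a,c},{a,e},{b,c},{b,e},{b,f},{c,d},{c,e},{d,f},{a,b,e},{a,c,e},{b,c,d},{b,d,f}} A2={{a},{d},{f},{a,b},{a,c},{a,e},{b,d},{b,f},{c,d},{d,f},{a,b,e},{a,c,e},{b,c,d},{b,d,f}} A3={{b},{d},{a,b},{b,c},{b,d},{b,e},{b,f},{c,d},{d,f},{a,b,e},{b,c,d},{b,d,f}}
  A12={{a},{f},{a,b},{a,c},{a,e},{b,f},{c,d},{d,f},{a,b,e},{a,c,e},{b,c,d},{b,d,f}} A13={{a,b},{b,c},{b,e},{b,f},{c,d},{d,f},{a,b,e},{b,c,d},{b,d,f}} A23={{d},{a,b},{b,d},{b,f},{c,d},{d,f},{a,b,e},{b,c,d},{b,d,f}}
  A123={{a,b},{b,f},{c,d},{d,f},{a,b,e},{b,c,d},{b,d,f}}
components per intersection:
  A1: {{a},{c},{e},{a,b},{a,c},{a,e},{b,c},{b,e},{c,d},{c,e},{a,b,e},{a,c,e},{b,c,d}} {{f},{b,f},{d,f},{b,d,f}}
  A2: {{a},{a,b},{a,c},{a,e},{a,b,e},{a,c,e}} {{d},{f},{b,d},{b,f},{c,d},{d,f},{b,c,d},{b,d,f}}
  A3: {{b},{d},{a,b},{b,c},{b,d},{b,e},{b,f},{c,d},{d,f},{a,b,e},{b,c,d},{b,d,f}}
  A12: {{a},{a,b},{a,c},{a,e},{a,b,e},{a,c,e}} {{f},{b,f},{d,f},{b,d,f}} {{c,d},{b,c,d}}
  A13: {{a,b},{b,e},{a,b,e}} {{b,c},{c,d},{b,c,d}} {{b,f},{d,f},{b,d,f}}
  A23: {{d},{b,d},{b,f},{c,d},{d,f},{b,c,d},{b,d,f}} {{a,b},{a,b,e}}
  A123: {{a,b},{a,b,e}} {{b,f},{d,f},{b,d,f}} {{c,d},{b,c,d}}
C dims 5,8,3; δ0: rk 4, SNF 1^4; δ1: rk 3, SNF 1^3
Ȟ^0 = (5 − 4) − 0 = 1, so Ȟ^0 ≅ Z
Ȟ^1 = (8 − 3) − 4 = 1, so Ȟ^1 ≅ Z
Ȟ^2 = (3 − 0) − 3 = 0, so Ȟ^2 ≅ 0


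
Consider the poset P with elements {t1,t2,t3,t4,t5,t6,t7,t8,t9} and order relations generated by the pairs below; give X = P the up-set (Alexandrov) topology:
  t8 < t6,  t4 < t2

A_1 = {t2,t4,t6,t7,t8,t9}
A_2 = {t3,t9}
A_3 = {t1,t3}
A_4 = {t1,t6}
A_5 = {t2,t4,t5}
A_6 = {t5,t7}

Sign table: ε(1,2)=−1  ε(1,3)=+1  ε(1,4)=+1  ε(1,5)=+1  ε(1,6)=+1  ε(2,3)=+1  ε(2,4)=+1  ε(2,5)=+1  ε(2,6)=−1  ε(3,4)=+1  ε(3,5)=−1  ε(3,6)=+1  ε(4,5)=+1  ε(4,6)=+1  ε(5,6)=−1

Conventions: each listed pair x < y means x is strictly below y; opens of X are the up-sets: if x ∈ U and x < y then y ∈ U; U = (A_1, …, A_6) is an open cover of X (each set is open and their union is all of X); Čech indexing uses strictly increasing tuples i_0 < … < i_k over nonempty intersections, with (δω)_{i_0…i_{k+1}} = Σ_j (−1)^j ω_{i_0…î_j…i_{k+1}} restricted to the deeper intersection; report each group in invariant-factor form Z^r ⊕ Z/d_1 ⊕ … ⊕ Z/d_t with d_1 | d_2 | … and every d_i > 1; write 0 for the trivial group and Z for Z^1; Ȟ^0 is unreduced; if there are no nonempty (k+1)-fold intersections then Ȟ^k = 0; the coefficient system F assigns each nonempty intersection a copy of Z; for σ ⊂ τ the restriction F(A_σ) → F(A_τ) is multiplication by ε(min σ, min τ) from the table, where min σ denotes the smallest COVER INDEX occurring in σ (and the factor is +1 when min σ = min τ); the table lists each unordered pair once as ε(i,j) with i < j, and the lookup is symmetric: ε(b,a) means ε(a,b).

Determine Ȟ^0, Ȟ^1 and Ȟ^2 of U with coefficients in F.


Ȟ^0(U;F) ≅ 0, Ȟ^1(U;F) ≅ Z ⊕ Z/2 and Ȟ^2(U;F) ≅ 0

intersection data:
  A12={t9} A14={t6} A15={t2,t4} A16={t7} A23={t3} A34={t1} A56={t5}
C dims 6,7; δ0: rk 6, SNF 1^5·2
Ȟ^0 = (6 − 6) − 0 = 0, so Ȟ^0 ≅ 0
Ȟ^1 = (7 − 0) − 6 = 1 plus torsion [2], so Ȟ^1 ≅ Z ⊕ Z/2
Ȟ^2 = (0 − 0) − 0 = 0, so Ȟ^2 ≅ 0


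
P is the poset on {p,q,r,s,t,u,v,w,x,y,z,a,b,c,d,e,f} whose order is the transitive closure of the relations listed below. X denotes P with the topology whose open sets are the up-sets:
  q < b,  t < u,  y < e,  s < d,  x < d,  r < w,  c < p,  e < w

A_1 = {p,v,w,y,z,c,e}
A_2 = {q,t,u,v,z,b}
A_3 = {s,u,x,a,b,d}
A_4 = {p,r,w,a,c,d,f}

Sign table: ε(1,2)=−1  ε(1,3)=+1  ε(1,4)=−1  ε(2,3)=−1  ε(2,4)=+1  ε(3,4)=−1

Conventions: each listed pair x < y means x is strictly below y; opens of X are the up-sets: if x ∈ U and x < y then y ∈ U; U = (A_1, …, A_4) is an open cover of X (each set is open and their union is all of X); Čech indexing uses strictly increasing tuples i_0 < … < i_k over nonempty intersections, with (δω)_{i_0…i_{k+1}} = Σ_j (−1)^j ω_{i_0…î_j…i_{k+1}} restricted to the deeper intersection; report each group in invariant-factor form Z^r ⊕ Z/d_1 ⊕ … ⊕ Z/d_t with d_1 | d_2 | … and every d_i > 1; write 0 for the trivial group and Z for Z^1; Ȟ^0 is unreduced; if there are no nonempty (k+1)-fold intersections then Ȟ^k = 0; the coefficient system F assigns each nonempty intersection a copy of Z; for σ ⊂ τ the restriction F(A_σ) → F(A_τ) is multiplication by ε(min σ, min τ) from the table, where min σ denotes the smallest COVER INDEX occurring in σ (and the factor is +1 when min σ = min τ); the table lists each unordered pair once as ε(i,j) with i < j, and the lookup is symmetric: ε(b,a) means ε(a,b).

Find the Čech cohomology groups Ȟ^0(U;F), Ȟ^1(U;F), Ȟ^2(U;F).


Ȟ^0 ≅ Z; Ȟ^1 ≅ Z; Ȟ^2 ≅ 0

nonempty overlaps:
  A12={v,z} A14={p,w,c} A23={u,b} A34={a,d}
C dims 4,4; δ0: rk 3, SNF 1^3
degree 0: 4−3−0 = 1 → Ȟ^0 ≅ Z
degree 1: 4−0−3 = 1 → Ȟ^1 ≅ Z
degree 2: 0−0−0 = 0 → Ȟ^2 ≅ 0


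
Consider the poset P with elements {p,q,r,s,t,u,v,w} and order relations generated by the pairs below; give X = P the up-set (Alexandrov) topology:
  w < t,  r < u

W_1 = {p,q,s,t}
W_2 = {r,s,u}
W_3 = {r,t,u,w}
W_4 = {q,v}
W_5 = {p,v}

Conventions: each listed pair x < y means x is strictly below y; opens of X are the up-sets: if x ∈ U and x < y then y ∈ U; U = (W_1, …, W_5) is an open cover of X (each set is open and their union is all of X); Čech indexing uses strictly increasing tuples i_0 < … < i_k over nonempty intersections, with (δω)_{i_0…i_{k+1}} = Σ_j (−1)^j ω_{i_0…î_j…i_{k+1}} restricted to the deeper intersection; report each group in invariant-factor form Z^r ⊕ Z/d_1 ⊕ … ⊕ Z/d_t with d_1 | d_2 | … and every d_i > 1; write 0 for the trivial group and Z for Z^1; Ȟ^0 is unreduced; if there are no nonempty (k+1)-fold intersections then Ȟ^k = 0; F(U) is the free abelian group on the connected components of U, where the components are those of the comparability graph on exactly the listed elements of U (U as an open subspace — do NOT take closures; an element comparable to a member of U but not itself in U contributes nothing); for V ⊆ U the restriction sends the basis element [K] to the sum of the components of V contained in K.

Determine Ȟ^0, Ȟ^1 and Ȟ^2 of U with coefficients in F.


Ȟ^0 = Z^6, Ȟ^1 = 0 and Ȟ^2 = 0

intersection data:
  W12={s} W13={t} W14={q} W15={p} W23={r,u} W45={v}
components per intersection:
  W1: {p} {q} {s} {t}
  W2: {r,u} {s}
  W3: {r,u} {t,w}
  W4: {q} {v}
  W5: {p} {v}
  W12: {s}
  W13: {t}
  W14: {q}
  W15: {p}
  W23: {r,u}
  W45: {v}
C dims 12,6; δ0: rk 6, SNF 1^6
Ȟ^0 = (12 − 6) − 0 = 6, so Ȟ^0 ≅ Z^6
Ȟ^1 = (6 − 0) − 6 = 0, so Ȟ^1 ≅ 0
Ȟ^2 = (0 − 0) − 0 = 0, so Ȟ^2 ≅ 0


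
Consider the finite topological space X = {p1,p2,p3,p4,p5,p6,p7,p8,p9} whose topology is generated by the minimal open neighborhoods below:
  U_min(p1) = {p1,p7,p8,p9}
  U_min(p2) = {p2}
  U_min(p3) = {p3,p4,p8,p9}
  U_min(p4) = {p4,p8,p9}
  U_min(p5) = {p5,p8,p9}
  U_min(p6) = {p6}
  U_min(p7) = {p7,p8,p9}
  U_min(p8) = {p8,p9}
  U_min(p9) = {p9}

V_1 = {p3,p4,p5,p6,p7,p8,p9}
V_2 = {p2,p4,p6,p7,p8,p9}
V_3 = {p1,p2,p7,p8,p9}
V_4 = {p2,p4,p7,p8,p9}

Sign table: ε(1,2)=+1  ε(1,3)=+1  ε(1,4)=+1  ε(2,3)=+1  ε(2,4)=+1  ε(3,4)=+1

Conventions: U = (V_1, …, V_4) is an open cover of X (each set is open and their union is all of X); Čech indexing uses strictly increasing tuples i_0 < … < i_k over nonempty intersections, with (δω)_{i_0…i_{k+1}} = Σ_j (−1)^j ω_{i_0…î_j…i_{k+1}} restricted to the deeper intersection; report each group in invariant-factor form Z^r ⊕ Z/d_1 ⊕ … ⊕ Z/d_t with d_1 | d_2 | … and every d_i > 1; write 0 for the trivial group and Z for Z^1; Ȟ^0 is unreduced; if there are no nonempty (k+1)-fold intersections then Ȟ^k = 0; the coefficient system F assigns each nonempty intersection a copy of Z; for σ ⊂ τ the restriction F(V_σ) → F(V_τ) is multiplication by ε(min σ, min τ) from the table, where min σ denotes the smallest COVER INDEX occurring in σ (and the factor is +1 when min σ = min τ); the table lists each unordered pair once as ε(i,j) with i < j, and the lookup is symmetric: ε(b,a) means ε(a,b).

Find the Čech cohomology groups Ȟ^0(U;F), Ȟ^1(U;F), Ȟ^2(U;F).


Ȟ^0 = Z,  Ȟ^1 = 0,  Ȟ^2 = 0

nonempty overlaps:
  V12={p4,p6,p7,p8,p9} V13={p7,p8,p9} V14={p4,p7,p8,p9} V23={p2,p7,p8,p9} V24={p2,p4,p7,p8,p9} V34={p2,p7,p8,p9}
  V123={p7,p8,p9} V124={p4,p7,p8,p9} V134={p7,p8,p9} V234={p2,p7,p8,p9}
  V1234={p7,p8,p9}
C dims 4,6,4,1; δ0: rk 3, SNF 1^3; δ1: rk 3, SNF 1^3; δ2: rk 1, SNF 1^1
degree 0: 4−3−0 = 1 → Ȟ^0 ≅ Z
degree 1: 6−3−3 = 0 → Ȟ^1 ≅ 0
degree 2: 4−1−3 = 0 → Ȟ^2 ≅ 0


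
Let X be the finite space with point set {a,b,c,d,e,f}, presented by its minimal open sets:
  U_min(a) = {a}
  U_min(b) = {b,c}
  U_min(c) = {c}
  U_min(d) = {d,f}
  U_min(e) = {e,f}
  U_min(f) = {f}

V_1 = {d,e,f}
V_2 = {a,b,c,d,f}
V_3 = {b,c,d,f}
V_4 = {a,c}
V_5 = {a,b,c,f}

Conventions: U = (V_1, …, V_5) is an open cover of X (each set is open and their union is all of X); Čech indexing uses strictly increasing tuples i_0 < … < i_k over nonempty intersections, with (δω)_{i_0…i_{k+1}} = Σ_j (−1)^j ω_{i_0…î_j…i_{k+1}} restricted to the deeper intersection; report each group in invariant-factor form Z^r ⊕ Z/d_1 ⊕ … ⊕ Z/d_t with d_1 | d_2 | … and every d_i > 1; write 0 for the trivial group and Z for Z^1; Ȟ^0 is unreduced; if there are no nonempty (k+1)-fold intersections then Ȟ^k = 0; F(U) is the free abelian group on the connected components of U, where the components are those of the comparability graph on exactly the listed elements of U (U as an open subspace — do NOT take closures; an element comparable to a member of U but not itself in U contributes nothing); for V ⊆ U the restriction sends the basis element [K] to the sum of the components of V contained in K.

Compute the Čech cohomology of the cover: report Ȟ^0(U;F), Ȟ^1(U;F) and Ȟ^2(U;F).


cover nerve:
  V12={d,f} V13={d,f} V15={f} V23={b,c,d,f} V24={a,c} V25={a,b,c,f} V34={c} V35={b,c,f} V45={a,c}
  V123={d,f} V125={f} V135={f} V234={c} V235={b,c,f} V245={a,c} V345={c}
  V1235={f} V2345={c}
components per intersection:
  V1: {d,e,f}
  V2: {a} {b,c} {d,f}
  V3: {b,c} {d,f}
  V4: {a} {c}
  V5: {a} {b,c} {f}
  V12: {d,f}
  V13: {d,f}
  V15: {f}
  V23: {b,c} {d,f}
  V24: {a} {c}
  V25: {a} {b,c} {f}
  V34: {c}
  V35: {b,c} {f}
  V45: {a} {c}
  V123: {d,f}
  V125: {f}
  V135: {f}
  V234: {c}
  V235: {b,c} {f}
  V245: {a} {c}
  V345: {c}
  V1235: {f}
  V2345: {c}
C dims 11,15,9,2; δ0: rk 8, SNF 1^8; δ1: rk 7, SNF 1^7; δ2: rk 2, SNF 1^2
Ȟ^0: (11−8)−0=3 ⇒ Z^3
Ȟ^1: (15−7)−8=0 ⇒ 0
Ȟ^2: (9−2)−7=0 ⇒ 0

Ȟ^0 = Z^3, Ȟ^1 = 0, Ȟ^2 = 0


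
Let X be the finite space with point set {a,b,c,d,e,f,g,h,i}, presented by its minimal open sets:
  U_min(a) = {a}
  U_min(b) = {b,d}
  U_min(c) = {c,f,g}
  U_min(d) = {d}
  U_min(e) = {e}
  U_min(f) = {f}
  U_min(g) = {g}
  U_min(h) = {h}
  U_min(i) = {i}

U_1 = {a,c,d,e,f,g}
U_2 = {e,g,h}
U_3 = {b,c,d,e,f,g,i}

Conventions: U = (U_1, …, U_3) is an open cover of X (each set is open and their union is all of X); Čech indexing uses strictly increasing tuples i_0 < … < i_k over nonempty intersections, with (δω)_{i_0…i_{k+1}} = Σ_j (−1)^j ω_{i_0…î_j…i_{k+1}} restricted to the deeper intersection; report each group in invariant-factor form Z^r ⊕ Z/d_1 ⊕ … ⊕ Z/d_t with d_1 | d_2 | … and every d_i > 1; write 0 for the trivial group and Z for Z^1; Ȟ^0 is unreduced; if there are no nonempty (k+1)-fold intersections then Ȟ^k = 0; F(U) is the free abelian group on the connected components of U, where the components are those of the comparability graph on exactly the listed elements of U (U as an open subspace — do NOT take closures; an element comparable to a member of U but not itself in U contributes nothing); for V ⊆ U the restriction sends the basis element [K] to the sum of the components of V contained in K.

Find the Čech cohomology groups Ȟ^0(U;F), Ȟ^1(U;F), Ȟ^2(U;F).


nonempty intersections:
  U12={e,g} U13={c,d,e,f,g} U23={e,g}
  U123={e,g}
components per intersection:
  U1: {a} {c,f,g} {d} {e}
  U2: {e} {g} {h}
  U3: {b,d} {c,f,g} {e} {i}
  U12: {e} {g}
  U13: {c,f,g} {d} {e}
  U23: {e} {g}
  U123: {e} {g}
C dims 11,7,2; δ0: rk 5, SNF 1^5; δ1: rk 2, SNF 1^2
Ȟ^0: (11−5)−0=6 ⇒ Z^6
Ȟ^1: (7−2)−5=0 ⇒ 0
Ȟ^2: (2−0)−2=0 ⇒ 0

Ȟ^0 ≅ Z^6, Ȟ^1 ≅ 0, Ȟ^2 ≅ 0
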